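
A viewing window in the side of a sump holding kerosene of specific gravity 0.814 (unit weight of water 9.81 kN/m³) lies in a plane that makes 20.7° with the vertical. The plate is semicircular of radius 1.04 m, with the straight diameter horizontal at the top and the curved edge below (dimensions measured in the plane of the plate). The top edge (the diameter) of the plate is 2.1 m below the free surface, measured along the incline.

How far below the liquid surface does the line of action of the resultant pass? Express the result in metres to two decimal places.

γ = 0.814 × 9.81 = 7.98534 kN/m³.
The plate makes 20.7° with the vertical, i.e. θ = 90° − 20.7° = 69.3° to the horizontal. Measuring y along the incline from the free-surface line, vertical depth h = y·sinθ with sinθ = 0.935444.
The centroid of a semicircle lies 4r/(3π) = 0.44139 m from the diameter, here below the top edge, so y_c = 2.1 + 0.44139 = 2.54139 m and h_c = 2.54139 × 0.935444 = 2.37733 m.
A = πr²/2 = π × 1.04²/2 = 1.69897 m².
Resultant F = γ·h_c·A = 7.98534 × 2.37733 × 1.69897 = 32.2529 kN.
I_c = (π/8 − 8/(9π))·r⁴ = 0.109757 × 1.04⁴ = 0.1284 m⁴.
Centre of pressure: y_p = y_c + I_c/(y_c·A) = 2.54139 + 0.1284/(2.54139 × 1.69897) = 2.54139 + 0.0297377 = 2.57113 m along the plane.
Vertically, h_p = y_p·sinθ = 2.57113 × 0.935444 = 2.40515 m.

h_p = 2.41 m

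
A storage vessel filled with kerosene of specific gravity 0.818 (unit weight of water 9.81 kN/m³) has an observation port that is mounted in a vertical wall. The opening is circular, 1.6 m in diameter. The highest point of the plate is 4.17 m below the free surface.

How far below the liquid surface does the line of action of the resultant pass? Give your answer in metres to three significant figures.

h_p = 5.00 m

γ = 0.818 × 9.81 = 8.02458 kN/m³.
The centroid is at the centre, 0.8 m below the top of the plate, so the centroid depth is h_c = 4.17 + 0.8 = 4.97 m.
A = π(0.8)² = 2.01062 m².
Resultant F = γ·h_c·A = 8.02458 × 4.97 × 2.01062 = 80.1879 kN.
I_c = πr⁴/4 = π × 0.8⁴/4 = 0.321699 m⁴.
Centre of pressure: y_p = y_c + I_c/(y_c·A) = 4.97 + 0.321699/(4.97 × 2.01062) = 4.97 + 0.0321931 = 5.00219 m along the plane.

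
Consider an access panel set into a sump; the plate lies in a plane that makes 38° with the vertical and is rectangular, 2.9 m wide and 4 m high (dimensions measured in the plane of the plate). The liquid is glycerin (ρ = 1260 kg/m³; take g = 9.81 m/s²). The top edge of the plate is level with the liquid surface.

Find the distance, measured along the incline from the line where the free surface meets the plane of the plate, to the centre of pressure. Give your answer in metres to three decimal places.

γ = ρg = 1260 × 9.81 / 1000 = 12.3606 kN/m³.
The plate makes 38° with the vertical, i.e. θ = 90° − 38° = 52° to the horizontal. Measuring y along the incline from the free-surface line, vertical depth h = y·sinθ with sinθ = 0.788011.
The centroid lies 4/2 = 2 m below the top edge, so y_c = 2 m and h_c = 2 × 0.788011 = 1.57602 m.
A = 2.9 × 4 = 11.6 m².
Resultant F = γ·h_c·A = 12.3606 × 1.57602 × 11.6 = 225.974 kN.
I_c = b·h³/12 = 2.9 × 4³/12 = 15.4667 m⁴.
Centre of pressure: y_p = y_c + I_c/(y_c·A) = 2 + 15.4667/(2 × 11.6) = 2 + 0.666668 = 2.66667 m along the plane.

y_p = 2.667 m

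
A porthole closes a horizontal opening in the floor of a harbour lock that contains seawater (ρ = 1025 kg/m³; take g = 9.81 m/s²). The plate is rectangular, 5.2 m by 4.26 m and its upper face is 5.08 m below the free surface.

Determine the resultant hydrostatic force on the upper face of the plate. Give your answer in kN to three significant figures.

γ = ρg = 1025 × 9.81 / 1000 = 10.05525 kN/m³.
The plate is horizontal, so pressure is uniform at p = γ·h = 10.05525 × 5.08 = 51.0807 kN/m².
A = 5.2 × 4.26 = 22.152 m².
F = p·A = 51.0807 × 22.152 = 1131.54 kN.

F ≈ 1130 kN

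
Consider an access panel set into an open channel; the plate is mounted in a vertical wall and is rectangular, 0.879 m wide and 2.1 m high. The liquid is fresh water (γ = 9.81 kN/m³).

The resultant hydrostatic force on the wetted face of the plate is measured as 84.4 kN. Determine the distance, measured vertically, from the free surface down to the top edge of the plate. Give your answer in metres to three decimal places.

d_top ≈ 3.611 m

γ = 9.81 kN/m³.
A = 0.879 × 2.1 = 1.8459 m².
From F = γ·h_c·A, the centroid depth is h_c = 84.4/(9.81 × 1.8459) = 4.66085 m.
The centroid lies 2.1/2 = 1.05 m below the top edge, so the top edge sits at h_top = 4.66085 − 1.05 = 3.61085 m below the surface.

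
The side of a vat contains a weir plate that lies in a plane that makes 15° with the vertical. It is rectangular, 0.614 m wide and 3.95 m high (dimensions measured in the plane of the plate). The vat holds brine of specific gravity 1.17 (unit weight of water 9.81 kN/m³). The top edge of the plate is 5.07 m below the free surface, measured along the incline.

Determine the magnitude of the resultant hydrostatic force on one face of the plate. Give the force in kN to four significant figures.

γ = 1.17 × 9.81 = 11.4777 kN/m³.
The plate makes 15° with the vertical, i.e. θ = 90° − 15° = 75° to the horizontal. Measuring y along the incline from the free-surface line, vertical depth h = y·sinθ with sinθ = 0.965926.
The centroid lies 3.95/2 = 1.975 m below the top edge, so y_c = 5.07 + 1.975 = 7.045 m and h_c = 7.045 × 0.965926 = 6.80495 m.
A = 0.614 × 3.95 = 2.4253 m².
Resultant F = γ·h_c·A = 11.4777 × 6.80495 × 2.4253 = 189.428 kN.

F ≈ 189.4 kN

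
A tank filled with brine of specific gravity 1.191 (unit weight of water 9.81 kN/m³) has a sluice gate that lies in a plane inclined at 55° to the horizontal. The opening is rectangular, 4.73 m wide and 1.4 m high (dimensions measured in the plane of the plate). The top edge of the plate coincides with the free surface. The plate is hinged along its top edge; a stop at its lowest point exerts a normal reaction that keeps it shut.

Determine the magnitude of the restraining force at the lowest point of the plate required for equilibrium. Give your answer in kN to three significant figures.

γ = 1.191 × 9.81 = 11.68371 kN/m³.
Let θ = 55° be the plate's angle to the horizontal; measure y along the incline from where the plane meets the free surface. Vertical depth h = y·sinθ with sinθ = 0.819152.
The centroid lies 1.4/2 = 0.7 m below the top edge, so y_c = 0.7 m and h_c = 0.7 × 0.819152 = 0.573406 m.
A = 4.73 × 1.4 = 6.622 m².
Resultant F = γ·h_c·A = 11.68371 × 0.573406 × 6.622 = 44.3642 kN.
I_c = b·h³/12 = 4.73 × 1.4³/12 = 1.08159 m⁴.
Centre of pressure: y_p = y_c + I_c/(y_c·A) = 0.7 + 1.08159/(0.7 × 6.622) = 0.7 + 0.233333 = 0.933333 m along the plane.
The resultant acts 0.7 + 0.233333 = 0.933333 m (along the plate) below the hinge at the top edge, so the moment about the hinge is M = F × 0.933333 = 44.3642 × 0.933333 = 41.4066 kN·m.
A normal force at the bottom, 1.4 m from the hinge, must supply this moment: P = 41.4066/1.4 = 29.5761 kN.

P ≈ 29.6 kN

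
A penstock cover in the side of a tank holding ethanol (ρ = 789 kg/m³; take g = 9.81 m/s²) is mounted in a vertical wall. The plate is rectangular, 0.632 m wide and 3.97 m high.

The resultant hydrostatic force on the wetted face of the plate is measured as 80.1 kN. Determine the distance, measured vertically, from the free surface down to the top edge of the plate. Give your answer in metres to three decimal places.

γ = ρg = 789 × 9.81 / 1000 = 7.74009 kN/m³.
A = 0.632 × 3.97 = 2.50904 m².
From F = γ·h_c·A, the centroid depth is h_c = 80.1/(7.74009 × 2.50904) = 4.12457 m.
The centroid lies 3.97/2 = 1.985 m below the top edge, so the top edge sits at h_top = 4.12457 − 1.985 = 2.13957 m below the surface.

d_top ≈ 2.140 m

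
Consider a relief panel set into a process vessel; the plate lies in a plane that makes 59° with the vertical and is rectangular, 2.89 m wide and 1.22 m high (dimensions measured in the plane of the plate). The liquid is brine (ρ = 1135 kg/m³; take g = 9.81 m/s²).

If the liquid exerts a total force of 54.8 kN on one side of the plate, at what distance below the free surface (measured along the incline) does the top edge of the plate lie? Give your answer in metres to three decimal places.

γ = ρg = 1135 × 9.81 / 1000 = 11.13435 kN/m³.
A = 2.89 × 1.22 = 3.5258 m².
From F = γ·h_c·A, the centroid depth is h_c = 54.8/(11.13435 × 3.5258) = 1.39591 m.
The plate makes 59° with the vertical, i.e. θ = 90° − 59° = 31° to the horizontal. Measuring y along the incline from the free-surface line, vertical depth h = y·sinθ with sinθ = 0.515038.
Along the incline, y_c = h_c/sinθ = 1.39591/0.515038 = 2.7103 m.
The centroid lies 1.22/2 = 0.61 m below the top edge, so the top edge sits at y_top = 2.7103 − 0.61 = 2.1003 m along the incline.

y_top ≈ 2.100 m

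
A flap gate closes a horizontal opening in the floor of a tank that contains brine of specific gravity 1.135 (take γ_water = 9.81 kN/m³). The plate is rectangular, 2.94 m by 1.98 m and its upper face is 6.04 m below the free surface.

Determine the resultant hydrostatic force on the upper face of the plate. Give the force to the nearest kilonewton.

γ = 1.135 × 9.81 = 11.13435 kN/m³.
The plate is horizontal, so pressure is uniform at p = γ·h = 11.13435 × 6.04 = 67.2515 kN/m².
A = 2.94 × 1.98 = 5.8212 m².
F = p·A = 67.2515 × 5.8212 = 391.484 kN.

F ≈ 391 kN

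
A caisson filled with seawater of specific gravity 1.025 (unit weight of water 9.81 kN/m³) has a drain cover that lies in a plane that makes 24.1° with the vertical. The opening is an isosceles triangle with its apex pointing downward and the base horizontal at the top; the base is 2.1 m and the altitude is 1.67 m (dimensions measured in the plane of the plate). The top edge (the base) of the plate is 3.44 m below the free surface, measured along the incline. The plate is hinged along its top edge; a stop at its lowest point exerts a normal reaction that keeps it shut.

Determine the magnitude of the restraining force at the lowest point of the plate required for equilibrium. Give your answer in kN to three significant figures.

P ≈ 22.9 kN

γ = 1.025 × 9.81 = 10.05525 kN/m³.
The plate makes 24.1° with the vertical, i.e. θ = 90° − 24.1° = 65.9° to the horizontal. Measuring y along the incline from the free-surface line, vertical depth h = y·sinθ with sinθ = 0.912834.
With the apex down, the centroid sits h/3 = 1.67/3 = 0.556667 m below the base (the top edge), so y_c = 3.44 + 0.556667 = 3.99667 m and h_c = 3.99667 × 0.912834 = 3.6483 m.
A = ½ × 2.1 × 1.67 = 1.7535 m².
Resultant F = γ·h_c·A = 10.05525 × 3.6483 × 1.7535 = 64.3264 kN.
I_c = b·h³/36 = 2.1 × 1.67³/36 = 0.271685 m⁴.
Centre of pressure: y_p = y_c + I_c/(y_c·A) = 3.99667 + 0.271685/(3.99667 × 1.7535) = 3.99667 + 0.0387669 = 4.03544 m along the plane.
The resultant acts 0.556667 + 0.0387669 = 0.595434 m (along the plate) below the hinge at the top edge, so the moment about the hinge is M = F × 0.595434 = 64.3264 × 0.595434 = 38.3021 kN·m.
A normal force at the bottom, 1.67 m from the hinge, must supply this moment: P = 38.3021/1.67 = 22.9354 kN.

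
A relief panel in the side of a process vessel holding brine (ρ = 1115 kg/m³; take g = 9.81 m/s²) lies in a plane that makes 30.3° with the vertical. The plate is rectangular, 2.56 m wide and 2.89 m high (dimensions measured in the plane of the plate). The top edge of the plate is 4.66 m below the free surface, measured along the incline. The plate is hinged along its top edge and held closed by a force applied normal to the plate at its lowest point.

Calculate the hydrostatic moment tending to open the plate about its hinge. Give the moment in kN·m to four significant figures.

M ≈ 665.0 kN·m

γ = ρg = 1115 × 9.81 / 1000 = 10.93815 kN/m³.
The plate makes 30.3° with the vertical, i.e. θ = 90° − 30.3° = 59.7° to the horizontal. Measuring y along the incline from the free-surface line, vertical depth h = y·sinθ with sinθ = 0.863396.
The centroid lies 2.89/2 = 1.445 m below the top edge, so y_c = 4.66 + 1.445 = 6.105 m and h_c = 6.105 × 0.863396 = 5.27103 m.
A = 2.56 × 2.89 = 7.3984 m².
Resultant F = γ·h_c·A = 10.93815 × 5.27103 × 7.3984 = 426.557 kN.
I_c = b·h³/12 = 2.56 × 2.89³/12 = 5.14935 m⁴.
Centre of pressure: y_p = y_c + I_c/(y_c·A) = 6.105 + 5.14935/(6.105 × 7.3984) = 6.105 + 0.114006 = 6.21901 m along the plane.
The resultant acts 1.445 + 0.114006 = 1.55901 m (along the plate) below the hinge at the top edge, so the moment about the hinge is M = F × 1.55901 = 426.557 × 1.55901 = 665.007 kN·m.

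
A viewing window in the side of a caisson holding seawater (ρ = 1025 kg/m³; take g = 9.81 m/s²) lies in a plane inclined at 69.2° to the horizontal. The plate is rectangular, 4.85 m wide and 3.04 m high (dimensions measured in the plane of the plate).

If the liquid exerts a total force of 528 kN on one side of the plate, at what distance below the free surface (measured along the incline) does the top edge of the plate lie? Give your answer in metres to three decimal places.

y_top ≈ 2.290 m

γ = ρg = 1025 × 9.81 / 1000 = 10.05525 kN/m³.
A = 4.85 × 3.04 = 14.744 m².
From F = γ·h_c·A, the centroid depth is h_c = 528/(10.05525 × 14.744) = 3.56144 m.
Let θ = 69.2° be the plate's angle to the horizontal; measure y along the incline from where the plane meets the free surface. Vertical depth h = y·sinθ with sinθ = 0.934826.
Along the incline, y_c = h_c/sinθ = 3.56144/0.934826 = 3.80974 m.
The centroid lies 3.04/2 = 1.52 m below the top edge, so the top edge sits at y_top = 3.80974 − 1.52 = 2.28974 m along the incline.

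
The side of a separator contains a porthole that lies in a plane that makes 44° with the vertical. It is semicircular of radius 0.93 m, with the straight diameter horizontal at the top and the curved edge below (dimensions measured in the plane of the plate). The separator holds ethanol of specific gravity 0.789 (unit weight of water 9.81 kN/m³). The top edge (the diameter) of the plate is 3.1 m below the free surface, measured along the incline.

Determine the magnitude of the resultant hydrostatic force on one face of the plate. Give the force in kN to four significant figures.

γ = 0.789 × 9.81 = 7.74009 kN/m³.
The plate makes 44° with the vertical, i.e. θ = 90° − 44° = 46° to the horizontal. Measuring y along the incline from the free-surface line, vertical depth h = y·sinθ with sinθ = 0.719340.
The centroid of a semicircle lies 4r/(3π) = 0.394704 m from the diameter, here below the top edge, so y_c = 3.1 + 0.394704 = 3.4947 m and h_c = 3.4947 × 0.719340 = 2.51388 m.
A = πr²/2 = π × 0.93²/2 = 1.35858 m².
Resultant F = γ·h_c·A = 7.74009 × 2.51388 × 1.35858 = 26.4348 kN.

F ≈ 26.43 kN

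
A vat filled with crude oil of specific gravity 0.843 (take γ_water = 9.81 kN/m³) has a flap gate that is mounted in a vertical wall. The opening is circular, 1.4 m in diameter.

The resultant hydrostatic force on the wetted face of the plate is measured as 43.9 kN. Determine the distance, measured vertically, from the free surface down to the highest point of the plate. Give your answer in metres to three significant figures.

γ = 0.843 × 9.81 = 8.26983 kN/m³.
A = π(0.7)² = 1.53938 m².
From F = γ·h_c·A, the centroid depth is h_c = 43.9/(8.26983 × 1.53938) = 3.44844 m.
The centroid is at the centre, 0.7 m below the top of the plate, so the highest point sits at h_top = 3.44844 − 0.7 = 2.74844 m below the surface.

d_top ≈ 2.75 m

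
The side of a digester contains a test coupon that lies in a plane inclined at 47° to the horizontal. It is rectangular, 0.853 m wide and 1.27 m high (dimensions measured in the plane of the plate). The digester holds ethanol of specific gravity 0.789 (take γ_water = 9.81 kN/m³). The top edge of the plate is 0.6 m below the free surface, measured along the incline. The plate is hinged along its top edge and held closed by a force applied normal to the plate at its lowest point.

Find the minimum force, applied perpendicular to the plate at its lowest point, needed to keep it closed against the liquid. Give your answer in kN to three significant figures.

P ≈ 4.44 kN

γ = 0.789 × 9.81 = 7.74009 kN/m³.
Let θ = 47° be the plate's angle to the horizontal; measure y along the incline from where the plane meets the free surface. Vertical depth h = y·sinθ with sinθ = 0.731354.
The centroid lies 1.27/2 = 0.635 m below the top edge, so y_c = 0.6 + 0.635 = 1.235 m and h_c = 1.235 × 0.731354 = 0.903222 m.
A = 0.853 × 1.27 = 1.08331 m².
Resultant F = γ·h_c·A = 7.74009 × 0.903222 × 1.08331 = 7.57344 kN.
I_c = b·h³/12 = 0.853 × 1.27³/12 = 0.145606 m⁴.
Centre of pressure: y_p = y_c + I_c/(y_c·A) = 1.235 + 0.145606/(1.235 × 1.08331) = 1.235 + 0.108833 = 1.34383 m along the plane.
The resultant acts 0.635 + 0.108833 = 0.743833 m (along the plate) below the hinge at the top edge, so the moment about the hinge is M = F × 0.743833 = 7.57344 × 0.743833 = 5.63337 kN·m.
A normal force at the bottom, 1.27 m from the hinge, must supply this moment: P = 5.63337/1.27 = 4.43572 kN.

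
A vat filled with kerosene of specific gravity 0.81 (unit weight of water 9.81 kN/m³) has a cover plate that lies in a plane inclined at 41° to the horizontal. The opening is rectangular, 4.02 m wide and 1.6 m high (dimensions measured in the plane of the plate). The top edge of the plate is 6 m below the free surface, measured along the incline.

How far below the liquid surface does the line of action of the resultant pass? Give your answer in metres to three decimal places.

h_p = 4.482 m

γ = 0.81 × 9.81 = 7.9461 kN/m³.
Let θ = 41° be the plate's angle to the horizontal; measure y along the incline from where the plane meets the free surface. Vertical depth h = y·sinθ with sinθ = 0.656059.
The centroid lies 1.6/2 = 0.8 m below the top edge, so y_c = 6 + 0.8 = 6.8 m and h_c = 6.8 × 0.656059 = 4.4612 m.
A = 4.02 × 1.6 = 6.432 m².
Resultant F = γ·h_c·A = 7.9461 × 4.4612 × 6.432 = 228.009 kN.
I_c = b·h³/12 = 4.02 × 1.6³/12 = 1.37216 m⁴.
Centre of pressure: y_p = y_c + I_c/(y_c·A) = 6.8 + 1.37216/(6.8 × 6.432) = 6.8 + 0.0313725 = 6.83137 m along the plane.
Vertically, h_p = y_p·sinθ = 6.83137 × 0.656059 = 4.48178 m.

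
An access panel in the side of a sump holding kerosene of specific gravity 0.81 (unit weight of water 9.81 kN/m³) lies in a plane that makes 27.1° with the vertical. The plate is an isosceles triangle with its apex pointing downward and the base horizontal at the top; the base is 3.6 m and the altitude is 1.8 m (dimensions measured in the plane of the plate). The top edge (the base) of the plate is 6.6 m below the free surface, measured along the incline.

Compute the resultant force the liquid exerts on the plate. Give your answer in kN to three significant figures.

γ = 0.81 × 9.81 = 7.9461 kN/m³.
The plate makes 27.1° with the vertical, i.e. θ = 90° − 27.1° = 62.9° to the horizontal. Measuring y along the incline from the free-surface line, vertical depth h = y·sinθ with sinθ = 0.890213.
With the apex down, the centroid sits h/3 = 1.8/3 = 0.6 m below the base (the top edge), so y_c = 6.6 + 0.6 = 7.2 m and h_c = 7.2 × 0.890213 = 6.40953 m.
A = ½ × 3.6 × 1.8 = 3.24 m².
Resultant F = γ·h_c·A = 7.9461 × 6.40953 × 3.24 = 165.016 kN.

F ≈ 165 kN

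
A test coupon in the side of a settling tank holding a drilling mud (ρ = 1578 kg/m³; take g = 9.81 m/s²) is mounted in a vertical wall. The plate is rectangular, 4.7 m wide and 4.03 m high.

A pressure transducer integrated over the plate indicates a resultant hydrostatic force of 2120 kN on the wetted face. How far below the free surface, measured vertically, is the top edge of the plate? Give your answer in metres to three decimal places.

d_top ≈ 5.215 m

γ = ρg = 1578 × 9.81 / 1000 = 15.48018 kN/m³.
A = 4.7 × 4.03 = 18.941 m².
From F = γ·h_c·A, the centroid depth is h_c = 2120/(15.48018 × 18.941) = 7.23031 m.
The centroid lies 4.03/2 = 2.015 m below the top edge, so the top edge sits at h_top = 7.23031 − 2.015 = 5.21531 m below the surface.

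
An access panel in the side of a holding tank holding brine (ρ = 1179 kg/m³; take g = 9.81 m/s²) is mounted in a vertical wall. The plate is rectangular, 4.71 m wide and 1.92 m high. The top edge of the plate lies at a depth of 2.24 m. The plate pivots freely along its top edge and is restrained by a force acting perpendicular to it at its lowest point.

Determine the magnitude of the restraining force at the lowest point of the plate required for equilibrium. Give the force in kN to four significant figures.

P ≈ 184.1 kN

γ = ρg = 1179 × 9.81 / 1000 = 11.56599 kN/m³.
The centroid lies 1.92/2 = 0.96 m below the top edge, so the centroid depth is h_c = 2.24 + 0.96 = 3.2 m.
A = 4.71 × 1.92 = 9.0432 m².
Resultant F = γ·h_c·A = 11.56599 × 3.2 × 9.0432 = 334.699 kN.
I_c = b·h³/12 = 4.71 × 1.92³/12 = 2.77807 m⁴.
Centre of pressure: y_p = y_c + I_c/(y_c·A) = 3.2 + 2.77807/(3.2 × 9.0432) = 3.2 + 0.096 = 3.296 m along the plane.
The resultant acts 0.96 + 0.096 = 1.056 m (along the plate) below the hinge at the top edge, so the moment about the hinge is M = F × 1.056 = 334.699 × 1.056 = 353.442 kN·m.
A normal force at the bottom, 1.92 m from the hinge, must supply this moment: P = 353.442/1.92 = 184.084 kN.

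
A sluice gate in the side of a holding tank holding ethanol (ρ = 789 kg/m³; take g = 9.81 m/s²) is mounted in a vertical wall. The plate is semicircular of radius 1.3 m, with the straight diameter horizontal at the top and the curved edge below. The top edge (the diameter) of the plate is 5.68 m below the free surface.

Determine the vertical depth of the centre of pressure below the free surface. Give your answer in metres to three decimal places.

γ = ρg = 789 × 9.81 / 1000 = 7.74009 kN/m³.
The centroid of a semicircle lies 4r/(3π) = 0.551737 m from the diameter, here below the top edge, so the centroid depth is h_c = 5.68 + 0.551737 = 6.23174 m.
A = πr²/2 = π × 1.3²/2 = 2.65465 m².
Resultant F = γ·h_c·A = 7.74009 × 6.23174 × 2.65465 = 128.045 kN.
I_c = (π/8 − 8/(9π))·r⁴ = 0.109757 × 1.3⁴ = 0.313477 m⁴.
Centre of pressure: y_p = y_c + I_c/(y_c·A) = 6.23174 + 0.313477/(6.23174 × 2.65465) = 6.23174 + 0.0189491 = 6.25069 m along the plane.

h_p = 6.251 m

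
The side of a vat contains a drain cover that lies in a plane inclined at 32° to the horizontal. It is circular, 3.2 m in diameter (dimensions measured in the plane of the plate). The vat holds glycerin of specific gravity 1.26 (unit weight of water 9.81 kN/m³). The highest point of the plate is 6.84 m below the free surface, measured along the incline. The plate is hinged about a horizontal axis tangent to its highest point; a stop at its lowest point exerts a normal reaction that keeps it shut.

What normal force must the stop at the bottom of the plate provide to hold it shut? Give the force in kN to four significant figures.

P ≈ 232.8 kN

γ = 1.26 × 9.81 = 12.3606 kN/m³.
Let θ = 32° be the plate's angle to the horizontal; measure y along the incline from where the plane meets the free surface. Vertical depth h = y·sinθ with sinθ = 0.529919.
The centroid is at the centre, 1.6 m below the top of the plate, so y_c = 6.84 + 1.6 = 8.44 m and h_c = 8.44 × 0.529919 = 4.47252 m.
A = π(1.6)² = 8.04248 m².
Resultant F = γ·h_c·A = 12.3606 × 4.47252 × 8.04248 = 444.613 kN.
I_c = πr⁴/4 = π × 1.6⁴/4 = 5.14719 m⁴.
Centre of pressure: y_p = y_c + I_c/(y_c·A) = 8.44 + 5.14719/(8.44 × 8.04248) = 8.44 + 0.0758294 = 8.51583 m along the plane.
The resultant acts 1.6 + 0.0758294 = 1.67583 m (along the plate) below the hinge at the top edge, so the moment about the hinge is M = F × 1.67583 = 444.613 × 1.67583 = 745.096 kN·m.
A normal force at the bottom, 3.2 m from the hinge, must supply this moment: P = 745.096/3.2 = 232.843 kN.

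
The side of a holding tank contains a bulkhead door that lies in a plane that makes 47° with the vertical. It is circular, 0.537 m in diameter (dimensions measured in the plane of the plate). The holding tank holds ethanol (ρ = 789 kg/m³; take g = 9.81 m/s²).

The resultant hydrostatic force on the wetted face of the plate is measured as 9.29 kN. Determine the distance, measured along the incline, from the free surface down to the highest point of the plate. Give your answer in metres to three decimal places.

y_top ≈ 7.502 m

γ = ρg = 789 × 9.81 / 1000 = 7.74009 kN/m³.
A = π(0.2685)² = 0.226484 m².
From F = γ·h_c·A, the centroid depth is h_c = 9.29/(7.74009 × 0.226484) = 5.29947 m.
The plate makes 47° with the vertical, i.e. θ = 90° − 47° = 43° to the horizontal. Measuring y along the incline from the free-surface line, vertical depth h = y·sinθ with sinθ = 0.681998.
Along the incline, y_c = h_c/sinθ = 5.29947/0.681998 = 7.77051 m.
The centroid is at the centre, 0.2685 m below the top of the plate, so the highest point sits at y_top = 7.77051 − 0.2685 = 7.50201 m along the incline.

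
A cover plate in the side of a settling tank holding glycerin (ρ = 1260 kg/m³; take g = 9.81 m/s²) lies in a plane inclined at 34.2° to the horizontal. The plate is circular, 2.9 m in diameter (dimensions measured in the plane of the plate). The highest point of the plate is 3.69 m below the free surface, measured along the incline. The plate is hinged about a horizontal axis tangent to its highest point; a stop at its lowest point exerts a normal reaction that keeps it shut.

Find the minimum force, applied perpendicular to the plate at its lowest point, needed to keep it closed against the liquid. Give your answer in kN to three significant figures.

γ = ρg = 1260 × 9.81 / 1000 = 12.3606 kN/m³.
Let θ = 34.2° be the plate's angle to the horizontal; measure y along the incline from where the plane meets the free surface. Vertical depth h = y·sinθ with sinθ = 0.562083.
The centroid is at the centre, 1.45 m below the top of the plate, so y_c = 3.69 + 1.45 = 5.14 m and h_c = 5.14 × 0.562083 = 2.88911 m.
A = π(1.45)² = 6.6052 m².
Resultant F = γ·h_c·A = 12.3606 × 2.88911 × 6.6052 = 235.879 kN.
I_c = πr⁴/4 = π × 1.45⁴/4 = 3.47186 m⁴.
Centre of pressure: y_p = y_c + I_c/(y_c·A) = 5.14 + 3.47186/(5.14 × 6.6052) = 5.14 + 0.102262 = 5.24226 m along the plane.
The resultant acts 1.45 + 0.102262 = 1.55226 m (along the plate) below the hinge at the top edge, so the moment about the hinge is M = F × 1.55226 = 235.879 × 1.55226 = 366.146 kN·m.
A normal force at the bottom, 2.9 m from the hinge, must supply this moment: P = 366.146/2.9 = 126.257 kN.

P ≈ 126 kN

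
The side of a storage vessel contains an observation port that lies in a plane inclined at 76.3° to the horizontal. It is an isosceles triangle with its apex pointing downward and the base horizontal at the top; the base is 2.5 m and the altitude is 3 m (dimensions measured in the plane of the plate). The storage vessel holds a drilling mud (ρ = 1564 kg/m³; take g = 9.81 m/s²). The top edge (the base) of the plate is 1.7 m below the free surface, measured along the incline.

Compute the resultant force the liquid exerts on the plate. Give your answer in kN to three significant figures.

F ≈ 151 kN

γ = ρg = 1564 × 9.81 / 1000 = 15.34284 kN/m³.
Let θ = 76.3° be the plate's angle to the horizontal; measure y along the incline from where the plane meets the free surface. Vertical depth h = y·sinθ with sinθ = 0.971549.
With the apex down, the centroid sits h/3 = 3/3 = 1 m below the base (the top edge), so y_c = 1.7 + 1 = 2.7 m and h_c = 2.7 × 0.971549 = 2.62318 m.
A = ½ × 2.5 × 3 = 3.75 m².
Resultant F = γ·h_c·A = 15.34284 × 2.62318 × 3.75 = 150.926 kN.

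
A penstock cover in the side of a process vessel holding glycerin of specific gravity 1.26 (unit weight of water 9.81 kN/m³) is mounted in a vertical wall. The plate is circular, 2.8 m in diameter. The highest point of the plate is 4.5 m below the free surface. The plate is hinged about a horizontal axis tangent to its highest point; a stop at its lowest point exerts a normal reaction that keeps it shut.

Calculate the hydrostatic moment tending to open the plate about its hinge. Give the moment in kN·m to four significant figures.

M ≈ 666.0 kN·m

γ = 1.26 × 9.81 = 12.3606 kN/m³.
The centroid is at the centre, 1.4 m below the top of the plate, so the centroid depth is h_c = 4.5 + 1.4 = 5.9 m.
A = π(1.4)² = 6.15752 m².
Resultant F = γ·h_c·A = 12.3606 × 5.9 × 6.15752 = 449.053 kN.
I_c = πr⁴/4 = π × 1.4⁴/4 = 3.01719 m⁴.
Centre of pressure: y_p = y_c + I_c/(y_c·A) = 5.9 + 3.01719/(5.9 × 6.15752) = 5.9 + 0.083051 = 5.98305 m along the plane.
The resultant acts 1.4 + 0.083051 = 1.48305 m (along the plate) below the hinge at the top edge, so the moment about the hinge is M = F × 1.48305 = 449.053 × 1.48305 = 665.968 kN·m.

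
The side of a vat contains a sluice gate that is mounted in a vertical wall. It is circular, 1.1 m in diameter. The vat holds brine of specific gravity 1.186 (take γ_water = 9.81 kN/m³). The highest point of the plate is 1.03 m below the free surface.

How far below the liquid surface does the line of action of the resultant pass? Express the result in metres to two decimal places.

γ = 1.186 × 9.81 = 11.63466 kN/m³.
The centroid is at the centre, 0.55 m below the top of the plate, so the centroid depth is h_c = 1.03 + 0.55 = 1.58 m.
A = π(0.55)² = 0.950332 m².
Resultant F = γ·h_c·A = 11.63466 × 1.58 × 0.950332 = 17.4697 kN.
I_c = πr⁴/4 = π × 0.55⁴/4 = 0.0718688 m⁴.
Centre of pressure: y_p = y_c + I_c/(y_c·A) = 1.58 + 0.0718688/(1.58 × 0.950332) = 1.58 + 0.0478639 = 1.62786 m along the plane.

h_p = 1.63 m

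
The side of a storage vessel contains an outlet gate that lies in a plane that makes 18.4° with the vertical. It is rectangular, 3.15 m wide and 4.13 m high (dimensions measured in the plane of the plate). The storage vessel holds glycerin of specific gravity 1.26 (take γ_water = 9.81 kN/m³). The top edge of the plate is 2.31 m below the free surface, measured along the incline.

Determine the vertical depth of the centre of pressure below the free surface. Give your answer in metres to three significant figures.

h_p = 4.46 m

γ = 1.26 × 9.81 = 12.3606 kN/m³.
The plate makes 18.4° with the vertical, i.e. θ = 90° − 18.4° = 71.6° to the horizontal. Measuring y along the incline from the free-surface line, vertical depth h = y·sinθ with sinθ = 0.948876.
The centroid lies 4.13/2 = 2.065 m below the top edge, so y_c = 2.31 + 2.065 = 4.375 m and h_c = 4.375 × 0.948876 = 4.15133 m.
A = 3.15 × 4.13 = 13.0095 m².
Resultant F = γ·h_c·A = 12.3606 × 4.15133 × 13.0095 = 667.556 kN.
I_c = b·h³/12 = 3.15 × 4.13³/12 = 18.4918 m⁴.
Centre of pressure: y_p = y_c + I_c/(y_c·A) = 4.375 + 18.4918/(4.375 × 13.0095) = 4.375 + 0.324893 = 4.69989 m along the plane.
Vertically, h_p = y_p·sinθ = 4.69989 × 0.948876 = 4.45961 m.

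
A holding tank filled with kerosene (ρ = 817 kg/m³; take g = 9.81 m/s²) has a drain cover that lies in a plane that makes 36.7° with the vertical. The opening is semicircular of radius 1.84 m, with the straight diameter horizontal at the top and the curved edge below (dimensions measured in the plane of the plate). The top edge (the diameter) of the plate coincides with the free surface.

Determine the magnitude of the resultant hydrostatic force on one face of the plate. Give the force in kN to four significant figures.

F ≈ 26.69 kN

γ = ρg = 817 × 9.81 / 1000 = 8.01477 kN/m³.
The plate makes 36.7° with the vertical, i.e. θ = 90° − 36.7° = 53.3° to the horizontal. Measuring y along the incline from the free-surface line, vertical depth h = y·sinθ with sinθ = 0.801776.
The centroid of a semicircle lies 4r/(3π) = 0.78092 m from the diameter, here below the top edge, so y_c = 0.78092 m and h_c = 0.78092 × 0.801776 = 0.626123 m.
A = πr²/2 = π × 1.84²/2 = 5.31809 m².
Resultant F = γ·h_c·A = 8.01477 × 0.626123 × 5.31809 = 26.6874 kN.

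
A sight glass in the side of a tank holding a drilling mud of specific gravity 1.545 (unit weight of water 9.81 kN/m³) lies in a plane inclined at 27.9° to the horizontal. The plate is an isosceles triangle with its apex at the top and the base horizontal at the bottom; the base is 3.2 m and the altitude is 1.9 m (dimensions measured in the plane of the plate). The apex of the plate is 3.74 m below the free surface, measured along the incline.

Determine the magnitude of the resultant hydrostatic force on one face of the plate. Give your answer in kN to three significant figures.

F ≈ 108 kN

γ = 1.545 × 9.81 = 15.15645 kN/m³.
Let θ = 27.9° be the plate's angle to the horizontal; measure y along the incline from where the plane meets the free surface. Vertical depth h = y·sinθ with sinθ = 0.467930.
With the apex up, the centroid sits 2h/3 = 2 × 1.9/3 = 1.26667 m below the apex, so y_c = 3.74 + 1.26667 = 5.00667 m and h_c = 5.00667 × 0.467930 = 2.34277 m.
A = ½ × 3.2 × 1.9 = 3.04 m².
Resultant F = γ·h_c·A = 15.15645 × 2.34277 × 3.04 = 107.945 kN.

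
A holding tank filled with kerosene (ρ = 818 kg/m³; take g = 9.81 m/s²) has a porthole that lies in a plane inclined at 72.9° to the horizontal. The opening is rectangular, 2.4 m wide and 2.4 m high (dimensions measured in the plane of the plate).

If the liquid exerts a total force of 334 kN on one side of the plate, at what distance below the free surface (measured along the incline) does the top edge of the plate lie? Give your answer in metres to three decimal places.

y_top ≈ 6.360 m

γ = ρg = 818 × 9.81 / 1000 = 8.02458 kN/m³.
A = 2.4 × 2.4 = 5.76 m².
From F = γ·h_c·A, the centroid depth is h_c = 334/(8.02458 × 5.76) = 7.22606 m.
Let θ = 72.9° be the plate's angle to the horizontal; measure y along the incline from where the plane meets the free surface. Vertical depth h = y·sinθ with sinθ = 0.955793.
Along the incline, y_c = h_c/sinθ = 7.22606/0.955793 = 7.56028 m.
The centroid lies 2.4/2 = 1.2 m below the top edge, so the top edge sits at y_top = 7.56028 − 1.2 = 6.36028 m along the incline.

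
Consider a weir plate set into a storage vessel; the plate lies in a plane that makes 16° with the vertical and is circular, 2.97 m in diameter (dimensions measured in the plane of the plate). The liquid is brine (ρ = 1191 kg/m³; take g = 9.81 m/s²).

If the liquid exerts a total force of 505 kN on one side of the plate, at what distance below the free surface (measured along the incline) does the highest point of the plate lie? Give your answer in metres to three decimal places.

y_top ≈ 5.005 m

γ = ρg = 1191 × 9.81 / 1000 = 11.68371 kN/m³.
A = π(1.485)² = 6.92792 m².
From F = γ·h_c·A, the centroid depth is h_c = 505/(11.68371 × 6.92792) = 6.2389 m.
The plate makes 16° with the vertical, i.e. θ = 90° − 16° = 74° to the horizontal. Measuring y along the incline from the free-surface line, vertical depth h = y·sinθ with sinθ = 0.961262.
Along the incline, y_c = h_c/sinθ = 6.2389/0.961262 = 6.49032 m.
The centroid is at the centre, 1.485 m below the top of the plate, so the highest point sits at y_top = 6.49032 − 1.485 = 5.00532 m along the incline.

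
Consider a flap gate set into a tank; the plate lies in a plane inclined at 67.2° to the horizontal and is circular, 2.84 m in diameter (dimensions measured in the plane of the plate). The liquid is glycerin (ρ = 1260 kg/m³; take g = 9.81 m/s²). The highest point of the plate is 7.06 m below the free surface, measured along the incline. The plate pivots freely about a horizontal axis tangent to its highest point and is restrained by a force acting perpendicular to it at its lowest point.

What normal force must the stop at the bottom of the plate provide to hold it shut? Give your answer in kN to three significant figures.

P ≈ 319 kN

γ = ρg = 1260 × 9.81 / 1000 = 12.3606 kN/m³.
Let θ = 67.2° be the plate's angle to the horizontal; measure y along the incline from where the plane meets the free surface. Vertical depth h = y·sinθ with sinθ = 0.921863.
The centroid is at the centre, 1.42 m below the top of the plate, so y_c = 7.06 + 1.42 = 8.48 m and h_c = 8.48 × 0.921863 = 7.8174 m.
A = π(1.42)² = 6.33471 m².
Resultant F = γ·h_c·A = 12.3606 × 7.8174 × 6.33471 = 612.109 kN.
I_c = πr⁴/4 = π × 1.42⁴/4 = 3.19333 m⁴.
Centre of pressure: y_p = y_c + I_c/(y_c·A) = 8.48 + 3.19333/(8.48 × 6.33471) = 8.48 + 0.0594458 = 8.53945 m along the plane.
The resultant acts 1.42 + 0.0594458 = 1.47945 m (along the plate) below the hinge at the top edge, so the moment about the hinge is M = F × 1.47945 = 612.109 × 1.47945 = 905.585 kN·m.
A normal force at the bottom, 2.84 m from the hinge, must supply this moment: P = 905.585/2.84 = 318.868 kN.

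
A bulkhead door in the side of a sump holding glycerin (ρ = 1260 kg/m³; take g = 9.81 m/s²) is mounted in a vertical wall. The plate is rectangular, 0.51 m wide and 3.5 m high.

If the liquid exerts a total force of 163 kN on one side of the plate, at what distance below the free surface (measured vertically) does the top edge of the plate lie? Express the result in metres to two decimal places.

γ = ρg = 1260 × 9.81 / 1000 = 12.3606 kN/m³.
A = 0.51 × 3.5 = 1.785 m².
From F = γ·h_c·A, the centroid depth is h_c = 163/(12.3606 × 1.785) = 7.38771 m.
The centroid lies 3.5/2 = 1.75 m below the top edge, so the top edge sits at h_top = 7.38771 − 1.75 = 5.63771 m below the surface.

d_top ≈ 5.64 m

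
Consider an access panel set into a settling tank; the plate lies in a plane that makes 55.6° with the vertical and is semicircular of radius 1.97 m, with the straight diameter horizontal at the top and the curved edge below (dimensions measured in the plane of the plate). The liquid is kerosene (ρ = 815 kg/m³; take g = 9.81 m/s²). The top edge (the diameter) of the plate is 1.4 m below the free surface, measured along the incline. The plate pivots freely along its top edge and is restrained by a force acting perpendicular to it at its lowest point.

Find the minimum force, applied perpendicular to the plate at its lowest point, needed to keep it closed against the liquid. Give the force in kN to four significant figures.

P ≈ 29.92 kN

γ = ρg = 815 × 9.81 / 1000 = 7.99515 kN/m³.
The plate makes 55.6° with the vertical, i.e. θ = 90° − 55.6° = 34.4° to the horizontal. Measuring y along the incline from the free-surface line, vertical depth h = y·sinθ with sinθ = 0.564967.
The centroid of a semicircle lies 4r/(3π) = 0.836094 m from the diameter, here below the top edge, so y_c = 1.4 + 0.836094 = 2.23609 m and h_c = 2.23609 × 0.564967 = 1.26332 m.
A = πr²/2 = π × 1.97²/2 = 6.0961 m².
Resultant F = γ·h_c·A = 7.99515 × 1.26332 × 6.0961 = 61.5732 kN.
I_c = (π/8 − 8/(9π))·r⁴ = 0.109757 × 1.97⁴ = 1.65309 m⁴.
Centre of pressure: y_p = y_c + I_c/(y_c·A) = 2.23609 + 1.65309/(2.23609 × 6.0961) = 2.23609 + 0.12127 = 2.35736 m along the plane.
The resultant acts 0.836094 + 0.12127 = 0.957364 m (along the plate) below the hinge at the top edge, so the moment about the hinge is M = F × 0.957364 = 61.5732 × 0.957364 = 58.948 kN·m.
A normal force at the bottom, 1.97 m from the hinge, must supply this moment: P = 58.948/1.97 = 29.9228 kN.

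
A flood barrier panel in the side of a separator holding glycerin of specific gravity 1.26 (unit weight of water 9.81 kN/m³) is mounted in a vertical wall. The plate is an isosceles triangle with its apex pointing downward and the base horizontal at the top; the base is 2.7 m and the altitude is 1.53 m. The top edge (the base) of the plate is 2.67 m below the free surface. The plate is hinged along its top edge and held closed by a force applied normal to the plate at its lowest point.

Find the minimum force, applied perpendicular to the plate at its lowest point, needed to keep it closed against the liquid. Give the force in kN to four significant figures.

P ≈ 29.23 kN

γ = 1.26 × 9.81 = 12.3606 kN/m³.
With the apex down, the centroid sits h/3 = 1.53/3 = 0.51 m below the base (the top edge), so the centroid depth is h_c = 2.67 + 0.51 = 3.18 m.
A = ½ × 2.7 × 1.53 = 2.0655 m².
Resultant F = γ·h_c·A = 12.3606 × 3.18 × 2.0655 = 81.188 kN.
I_c = b·h³/36 = 2.7 × 1.53³/36 = 0.268618 m⁴.
Centre of pressure: y_p = y_c + I_c/(y_c·A) = 3.18 + 0.268618/(3.18 × 2.0655) = 3.18 + 0.0408962 = 3.2209 m along the plane.
The resultant acts 0.51 + 0.0408962 = 0.550896 m (along the plate) below the hinge at the top edge, so the moment about the hinge is M = F × 0.550896 = 81.188 × 0.550896 = 44.7261 kN·m.
A normal force at the bottom, 1.53 m from the hinge, must supply this moment: P = 44.7261/1.53 = 29.2327 kN.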